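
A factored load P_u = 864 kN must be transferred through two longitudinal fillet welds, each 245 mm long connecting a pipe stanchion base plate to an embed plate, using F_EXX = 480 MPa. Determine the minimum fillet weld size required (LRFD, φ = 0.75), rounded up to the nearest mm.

w = 12 mm

Total weld length L = 490 mm.
Required throat t_e = P_u / (φ × 0.6 F_EXX × L) = 864 / (0.75 × 0.6 × 480 × 490 × 10⁻³) = 8.163 mm.
Required leg w = t_e / 0.707 = 11.55 mm → use 12 mm.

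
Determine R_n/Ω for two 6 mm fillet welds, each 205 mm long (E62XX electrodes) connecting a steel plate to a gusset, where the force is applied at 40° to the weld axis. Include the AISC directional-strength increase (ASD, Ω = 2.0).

E62XX → F_EXX = 620 MPa.
t_e = 0.707 × 6 = 4.242 mm; A_we = 4.242 × 410 = 1739 mm².
Directional factor: 1.0 + 0.5 sin^1.5(40°) = 1.258.
F_nw = 0.6 × 620 × 1.258 = 467.9 MPa.
R_n/Ω = (467.9 × 1739) / 2.0 × 10⁻³ = 406.9 kN.

R_n/Ω ≈ 407 kN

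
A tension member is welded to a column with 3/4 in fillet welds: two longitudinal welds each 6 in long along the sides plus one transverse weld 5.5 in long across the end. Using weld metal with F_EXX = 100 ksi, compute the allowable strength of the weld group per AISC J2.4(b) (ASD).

t_e = 0.707 × 0.75 = 0.5302 in.
R_nwl = 0.6 × 100 × 0.5302 × 12 = 381.8 kip (longitudinal, 2 welds).
R_nwt = 0.6 × 100 × 0.5302 × 5.5 = 175 kip (transverse, base value).
(i) R_nwl + R_nwt = 556.8 kip; (ii) 0.85 R_nwl + 1.5 R_nwt = 587 kip.
R_n = max = 587 kip [governs: (ii)]; R_n/Ω = 293.5 kip.

R_n/Ω ≈ 293 kip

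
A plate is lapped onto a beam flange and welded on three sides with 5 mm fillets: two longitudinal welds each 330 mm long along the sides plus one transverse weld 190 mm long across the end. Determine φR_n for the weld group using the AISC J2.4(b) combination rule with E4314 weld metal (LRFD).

E43XX → F_EXX = 430 MPa.
t_e = 0.707 × 5 = 3.535 mm.
R_nwl = 0.6 × 430 × 3.535 × 660 × 10⁻³ = 601.9 kN (longitudinal, 2 welds).
R_nwt = 0.6 × 430 × 3.535 × 190 × 10⁻³ = 173.3 kN (transverse, base value).
(i) R_nwl + R_nwt = 775.2 kN; (ii) 0.85 R_nwl + 1.5 R_nwt = 771.6 kN.
R_n = max = 775.2 kN [governs: (i)]; φR_n = 581.4 kN.

φR_n ≈ 581 kN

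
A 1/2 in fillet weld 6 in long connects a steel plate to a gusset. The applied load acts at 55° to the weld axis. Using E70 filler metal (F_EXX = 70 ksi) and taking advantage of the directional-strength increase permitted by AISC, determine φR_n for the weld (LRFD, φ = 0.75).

t_e = 0.707 × 0.5 = 0.3535 in; A_we = 0.3535 × 6 = 2.121 in².
Directional factor: 1.0 + 0.5 sin^1.5(55°) = 1.371.
F_nw = 0.6 × 70 × 1.371 = 57.57 ksi.
φR_n = 0.75 × 57.57 × 2.121 = 91.58 kip.

φR_n ≈ 91.6 kip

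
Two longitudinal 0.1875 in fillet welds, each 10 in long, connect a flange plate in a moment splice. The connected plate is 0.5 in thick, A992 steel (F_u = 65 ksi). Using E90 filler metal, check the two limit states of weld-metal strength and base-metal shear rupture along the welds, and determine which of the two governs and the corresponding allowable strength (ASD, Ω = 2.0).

E90XX → F_EXX = 90 ksi.
t_e = 0.707 × 0.1875 = 0.1326 in; L = 20 in.
Weld metal: R_n/Ω = (1/2.0) × 0.6 × 90 × 0.1326 × 20 = 71.58 kips.
Base metal (shear rupture): R_n/Ω = (1/2.0) × 0.6 × 65 × 0.5 × 20 = 195 kips.
Governing: weld metal.

R_n/Ω ≈ 71.6 kips (weld metal governs)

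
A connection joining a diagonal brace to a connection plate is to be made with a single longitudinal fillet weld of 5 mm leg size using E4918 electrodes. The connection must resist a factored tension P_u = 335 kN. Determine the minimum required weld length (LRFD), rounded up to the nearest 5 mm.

L = 430 mm

E49XX → F_EXX = 490 MPa.
Throat t_e = 0.707 × 5 = 3.535 mm.
φr_n = 0.75 × 0.6 × 490 × 3.535 × 10⁻³ = 0.7795 kN/mm.
L_req = P_u / φr_n = 335 / 0.7795 = 429.8 mm total.
Round up → use L = 430 mm.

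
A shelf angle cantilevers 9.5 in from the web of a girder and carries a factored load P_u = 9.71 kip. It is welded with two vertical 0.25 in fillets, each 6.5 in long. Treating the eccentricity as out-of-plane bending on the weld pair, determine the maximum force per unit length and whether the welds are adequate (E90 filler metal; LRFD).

f_max ≈ 6.59 kip/in; adequate

E90XX → F_EXX = 90 ksi.
L_w = 2 × 6.5 = 13 in; section modulus (unit throat) S = 2 × L²/6 = 14.08 in².
Direct shear f_v = P/L_w = 9.71/13 = 0.7469 kip/in.
Moment M = P × e = 9.71 × 9.5 = 92.245 kip·in; bending f_b = M/S = 6.55 kip/in.
f_max = √(f_v² + f_b²) = √(0.7469² + 6.55²) = 6.592 kip/in.
φr_n = 0.75 × 0.6 × 90 × (0.707 × 0.25) = 7.158 kip/in → adequate.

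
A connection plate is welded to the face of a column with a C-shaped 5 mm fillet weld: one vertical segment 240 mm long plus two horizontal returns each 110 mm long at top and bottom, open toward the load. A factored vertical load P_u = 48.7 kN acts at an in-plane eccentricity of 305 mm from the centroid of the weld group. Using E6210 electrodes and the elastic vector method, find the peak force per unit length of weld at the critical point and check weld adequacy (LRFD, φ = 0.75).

f_max ≈ 512 N/mm; adequate

E62XX → F_EXX = 620 MPa.
Total weld length L_w = 460 mm. Treat welds as unit-width lines.
Centroid: x̄ = 2×110×55 / 460 = 26.3 mm from the vertical weld.
Polar moment about centroid: J = I_x + I_y = [240³/12 + 2×110×120²] + [240×26.3² + 2(110³/12 + 110×28.7²)] = 4889000 mm³.
Direct shear f_v = P/L_w = 48.7×10³ / 460 = 105.9 N/mm (vertical).
Torsion M = P·e = 48.7×10³ × 305 = 14854000 N·mm.
Critical point at (x, y) = (83.7, 120) from centroid. f_tx = M·y/J = 364.6 N/mm; f_ty = M·x/J = 254.3 N/mm.
Resultant f_max = √[f_tx² + (f_v + f_ty)²] = √[364.6² + (105.9 + 254.3)²] = 512.5 N/mm.
Capacity per unit length: φr_n = 0.75 × 0.6 × 620 × (0.707 × 5) = 986.3 N/mm.
512.5 ≤ 986.3 → adequate.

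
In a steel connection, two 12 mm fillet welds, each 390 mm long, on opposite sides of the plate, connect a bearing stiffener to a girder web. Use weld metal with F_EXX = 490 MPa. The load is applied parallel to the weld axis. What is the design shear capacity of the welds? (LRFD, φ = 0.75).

Effective throat t_e = 0.707 × 12 = 8.484 mm.
Total length L = 780 mm; A_we = 8.484 × 780 = 6618 mm².
F_nw = 0.6 F_EXX = 0.6 × 490 = 294 MPa.
φR_n = 0.75 × 294 × 6618 × 10⁻³ = 1459 kN.

φR_n ≈ 1460 kN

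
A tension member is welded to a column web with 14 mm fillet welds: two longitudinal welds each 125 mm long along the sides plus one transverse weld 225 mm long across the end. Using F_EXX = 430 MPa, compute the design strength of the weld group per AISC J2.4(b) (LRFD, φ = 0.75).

φR_n ≈ 1050 kN

t_e = 0.707 × 14 = 9.898 mm.
R_nwl = 0.6 × 430 × 9.898 × 250 × 10⁻³ = 638.4 kN (longitudinal, 2 welds).
R_nwt = 0.6 × 430 × 9.898 × 225 × 10⁻³ = 574.6 kN (transverse, base value).
(i) R_nwl + R_nwt = 1213 kN; (ii) 0.85 R_nwl + 1.5 R_nwt = 1405 kN.
R_n = max = 1405 kN [governs: (ii)]; φR_n = 1053 kN.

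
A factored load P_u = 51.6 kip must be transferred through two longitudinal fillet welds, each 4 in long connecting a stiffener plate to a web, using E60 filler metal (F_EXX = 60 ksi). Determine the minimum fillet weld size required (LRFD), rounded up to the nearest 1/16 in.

Total weld length L = 8 in.
Required throat t_e = P_u / (φ × 0.6 F_EXX × L) = 51.6 / (0.75 × 0.6 × 60 × 8) = 0.2389 in.
Required leg w = t_e / 0.707 = 0.3379 in → use 3/8 in.

w = 3/8 in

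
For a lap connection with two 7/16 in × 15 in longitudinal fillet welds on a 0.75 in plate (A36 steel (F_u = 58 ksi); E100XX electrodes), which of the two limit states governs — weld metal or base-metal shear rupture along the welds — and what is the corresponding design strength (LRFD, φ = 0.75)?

φR_n ≈ 418 kips (weld metal governs)

E100XX → F_EXX = 100 ksi.
t_e = 0.707 × 0.4375 = 0.3093 in; L = 30 in.
Weld metal: φR_n = 0.75 × 0.6 × 100 × 0.3093 × 30 = 417.6 kips.
Base metal (shear rupture): φR_n = 0.75 × 0.6 × 58 × 0.75 × 30 = 587.2 kips.
Governing: weld metal.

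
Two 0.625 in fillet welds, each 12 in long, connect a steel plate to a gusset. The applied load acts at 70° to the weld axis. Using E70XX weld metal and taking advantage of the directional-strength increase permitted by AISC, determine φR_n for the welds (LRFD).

E70XX → F_EXX = 70 ksi.
t_e = 0.707 × 0.625 = 0.4419 in; A_we = 0.4419 × 24 = 10.6 in².
Directional factor: 1.0 + 0.5 sin^1.5(70°) = 1.455.
F_nw = 0.6 × 70 × 1.455 = 61.13 ksi.
φR_n = 0.75 × 61.13 × 10.6 = 486.2 kip.

φR_n ≈ 486 kip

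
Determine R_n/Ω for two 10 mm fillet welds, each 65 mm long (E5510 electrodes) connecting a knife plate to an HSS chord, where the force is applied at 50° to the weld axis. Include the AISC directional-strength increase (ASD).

R_n/Ω ≈ 202 kN

E55XX → F_EXX = 550 MPa.
t_e = 0.707 × 10 = 7.07 mm; A_we = 7.07 × 130 = 919.1 mm².
Directional factor: 1.0 + 0.5 sin^1.5(50°) = 1.335.
F_nw = 0.6 × 550 × 1.335 = 440.6 MPa.
R_n/Ω = (440.6 × 919.1) / 2.0 × 10⁻³ = 202.5 kN.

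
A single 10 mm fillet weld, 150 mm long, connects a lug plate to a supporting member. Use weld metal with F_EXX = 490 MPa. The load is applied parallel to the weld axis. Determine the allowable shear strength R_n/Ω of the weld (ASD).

R_n/Ω ≈ 156 kN

Effective throat t_e = 0.707 × 10 = 7.07 mm.
Total length L = 150 mm; A_we = 7.07 × 150 = 1060 mm².
F_nw = 0.6 F_EXX = 0.6 × 490 = 294 MPa.
R_n = 294 × 1060 × 10⁻³ = 311.8 kN; R_n/Ω = 311.8/2.0 = 155.9 kN.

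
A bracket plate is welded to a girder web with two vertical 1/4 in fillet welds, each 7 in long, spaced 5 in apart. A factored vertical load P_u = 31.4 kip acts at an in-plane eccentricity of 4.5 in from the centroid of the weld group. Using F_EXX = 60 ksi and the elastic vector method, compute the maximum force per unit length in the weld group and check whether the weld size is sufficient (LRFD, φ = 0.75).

f_max ≈ 5.8 kip/in; NOT adequate

Total weld length L_w = 14 in. Treat welds as unit-width lines.
Polar moment about centroid: J = 2[d³/12 + d(b/2)²] = 2[7³/12 + 7×2.5²] = 144.7 in³.
Direct shear f_v = P/L_w = 31.4 / 14 = 2.243 kip/in (vertical).
Torsion M = P·e = 31.4 × 4.5 = 141.3 kip·in.
Critical point at (x, y) = (2.5, 3.5) from centroid. f_tx = M·y/J = 3.419 kip/in; f_ty = M·x/J = 2.442 kip/in.
Resultant f_max = √[f_tx² + (f_v + f_ty)²] = √[3.419² + (2.243 + 2.442)²] = 5.799 kip/in.
Capacity per unit length: φr_n = 0.75 × 0.6 × 60 × (0.707 × 0.25) = 4.772 kip/in.
5.799 > 4.772 → NOT adequate.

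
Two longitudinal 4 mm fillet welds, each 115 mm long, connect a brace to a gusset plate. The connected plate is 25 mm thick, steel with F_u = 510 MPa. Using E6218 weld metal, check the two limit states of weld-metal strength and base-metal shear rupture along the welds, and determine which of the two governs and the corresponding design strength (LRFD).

E62XX → F_EXX = 620 MPa.
t_e = 0.707 × 4 = 2.828 mm; L = 230 mm.
Weld metal: φR_n = 0.75 × 0.6 × 620 × 2.828 × 230 × 10⁻³ = 181.5 kN.
Base metal (shear rupture): φR_n = 0.75 × 0.6 × 510 × 25 × 230 × 10⁻³ = 1320 kN.
Governing: weld metal.

φR_n ≈ 181 kN (weld metal governs)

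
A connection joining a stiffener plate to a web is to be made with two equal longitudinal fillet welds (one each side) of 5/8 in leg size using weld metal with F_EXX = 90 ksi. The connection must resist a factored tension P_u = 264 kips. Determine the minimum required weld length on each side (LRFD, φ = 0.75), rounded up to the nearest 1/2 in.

Throat t_e = 0.707 × 0.625 = 0.4419 in.
φr_n = 0.75 × 0.6 × 90 × 0.4419 = 17.9 kips/in.
L_req = P_u / φr_n = 264 / 17.9 = 14.75 in total.
Per side: 14.75 / 2 = 7.376 in.
Round up → use L = 7.5 in on each side.

L = 7.5 in on each side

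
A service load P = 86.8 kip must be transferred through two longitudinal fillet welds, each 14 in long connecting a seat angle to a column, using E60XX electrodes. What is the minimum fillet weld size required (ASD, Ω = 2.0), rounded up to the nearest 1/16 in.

w = 1/4 in

E60XX → F_EXX = 60 ksi.
Total weld length L = 28 in.
Required throat t_e = P × Ω / (0.6 F_EXX × L) = 86.8 × 2.0 / (0.6 × 60 × 28) = 0.1722 in.
Required leg w = t_e / 0.707 = 0.2436 in → use 1/4 in.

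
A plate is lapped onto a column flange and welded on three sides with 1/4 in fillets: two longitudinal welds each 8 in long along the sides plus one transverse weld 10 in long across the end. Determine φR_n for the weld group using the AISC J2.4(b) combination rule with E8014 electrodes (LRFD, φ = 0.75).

E80XX → F_EXX = 80 ksi.
t_e = 0.707 × 0.25 = 0.1767 in.
R_nwl = 0.6 × 80 × 0.1767 × 16 = 135.7 kip (longitudinal, 2 welds).
R_nwt = 0.6 × 80 × 0.1767 × 10 = 84.84 kip (transverse, base value).
(i) R_nwl + R_nwt = 220.6 kip; (ii) 0.85 R_nwl + 1.5 R_nwt = 242.6 kip.
R_n = max = 242.6 kip [governs: (ii)]; φR_n = 182 kip.

φR_n ≈ 182 kip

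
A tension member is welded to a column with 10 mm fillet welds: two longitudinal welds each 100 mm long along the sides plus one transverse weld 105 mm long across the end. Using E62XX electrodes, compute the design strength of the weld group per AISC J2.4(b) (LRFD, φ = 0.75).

φR_n ≈ 646 kN

E62XX → F_EXX = 620 MPa.
t_e = 0.707 × 10 = 7.07 mm.
R_nwl = 0.6 × 620 × 7.07 × 200 × 10⁻³ = 526 kN (longitudinal, 2 welds).
R_nwt = 0.6 × 620 × 7.07 × 105 × 10⁻³ = 276.2 kN (transverse, base value).
(i) R_nwl + R_nwt = 802.2 kN; (ii) 0.85 R_nwl + 1.5 R_nwt = 861.3 kN.
R_n = max = 861.3 kN [governs: (ii)]; φR_n = 646 kN.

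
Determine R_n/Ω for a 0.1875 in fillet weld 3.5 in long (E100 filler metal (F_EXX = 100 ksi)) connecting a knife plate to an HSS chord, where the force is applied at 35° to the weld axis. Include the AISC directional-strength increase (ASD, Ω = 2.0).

R_n/Ω ≈ 16.9 kips

t_e = 0.707 × 0.1875 = 0.1326 in; A_we = 0.1326 × 3.5 = 0.464 in².
Directional factor: 1.0 + 0.5 sin^1.5(35°) = 1.217.
F_nw = 0.6 × 100 × 1.217 = 73.03 ksi.
R_n/Ω = (73.03 × 0.464) / 2.0 = 16.94 kips.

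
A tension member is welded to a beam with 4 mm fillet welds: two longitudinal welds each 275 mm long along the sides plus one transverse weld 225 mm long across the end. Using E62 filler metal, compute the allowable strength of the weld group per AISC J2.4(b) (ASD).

R_n/Ω ≈ 423 kN

E62XX → F_EXX = 620 MPa.
t_e = 0.707 × 4 = 2.828 mm.
R_nwl = 0.6 × 620 × 2.828 × 550 × 10⁻³ = 578.6 kN (longitudinal, 2 welds).
R_nwt = 0.6 × 620 × 2.828 × 225 × 10⁻³ = 236.7 kN (transverse, base value).
(i) R_nwl + R_nwt = 815.3 kN; (ii) 0.85 R_nwl + 1.5 R_nwt = 846.9 kN.
R_n = max = 846.9 kN [governs: (ii)]; R_n/Ω = 423.4 kN.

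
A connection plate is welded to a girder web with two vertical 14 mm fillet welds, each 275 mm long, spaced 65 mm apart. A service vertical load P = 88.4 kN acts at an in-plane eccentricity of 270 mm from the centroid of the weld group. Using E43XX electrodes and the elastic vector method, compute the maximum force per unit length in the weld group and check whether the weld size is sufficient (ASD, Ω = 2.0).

f_max ≈ 884 N/mm; adequate

E43XX → F_EXX = 430 MPa.
Total weld length L_w = 550 mm. Treat welds as unit-width lines.
Polar moment about centroid: J = 2[d³/12 + d(b/2)²] = 2[275³/12 + 275×32.5²] = 4047000 mm³.
Direct shear f_v = P/L_w = 88.4×10³ / 550 = 160.7 N/mm (vertical).
Torsion M = P·e = 88.4×10³ × 270 = 23868000 N·mm.
Critical point at (x, y) = (32.5, 137.5) from centroid. f_tx = M·y/J = 810.9 N/mm; f_ty = M·x/J = 191.7 N/mm.
Resultant f_max = √[f_tx² + (f_v + f_ty)²] = √[810.9² + (160.7 + 191.7)²] = 884.2 N/mm.
Capacity per unit length: r_n/Ω = (1/2.0) × 0.6 × 430 × (0.707 × 14) = 1277 N/mm.
884.2 ≤ 1277 → adequate.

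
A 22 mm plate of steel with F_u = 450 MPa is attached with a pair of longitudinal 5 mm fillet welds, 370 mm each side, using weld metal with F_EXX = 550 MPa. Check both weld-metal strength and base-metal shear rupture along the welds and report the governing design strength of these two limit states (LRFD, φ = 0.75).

t_e = 0.707 × 5 = 3.535 mm; L = 740 mm.
Weld metal: φR_n = 0.75 × 0.6 × 550 × 3.535 × 740 × 10⁻³ = 647.4 kN.
Base metal (shear rupture): φR_n = 0.75 × 0.6 × 450 × 22 × 740 × 10⁻³ = 3297 kN.
Governing: weld metal.

φR_n ≈ 647 kN (weld metal governs)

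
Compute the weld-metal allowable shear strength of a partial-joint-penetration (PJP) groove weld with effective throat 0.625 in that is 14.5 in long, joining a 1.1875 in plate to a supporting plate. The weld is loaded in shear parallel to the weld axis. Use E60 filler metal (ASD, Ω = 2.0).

E60XX → F_EXX = 60 ksi.
Effective throat (given) t_e = 0.625 in.
A_we = 0.625 × 14.5 = 9.062 in².
F_nw = 0.6 F_EXX = 36 ksi.
R_n/Ω = (36 × 9.062) / 2.0 = 163.1 kip.

R_n/Ω ≈ 163 kip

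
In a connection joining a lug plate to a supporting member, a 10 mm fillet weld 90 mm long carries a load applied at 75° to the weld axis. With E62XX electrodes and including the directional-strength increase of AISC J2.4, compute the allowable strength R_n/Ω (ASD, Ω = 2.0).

E62XX → F_EXX = 620 MPa.
t_e = 0.707 × 10 = 7.07 mm; A_we = 7.07 × 90 = 636.3 mm².
Directional factor: 1.0 + 0.5 sin^1.5(75°) = 1.475.
F_nw = 0.6 × 620 × 1.475 = 548.6 MPa.
R_n/Ω = (548.6 × 636.3) / 2.0 × 10⁻³ = 174.5 kN.

R_n/Ω ≈ 175 kN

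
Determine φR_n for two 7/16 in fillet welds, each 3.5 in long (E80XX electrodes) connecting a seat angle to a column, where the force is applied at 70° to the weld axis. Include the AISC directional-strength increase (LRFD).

φR_n ≈ 113 kips

E80XX → F_EXX = 80 ksi.
t_e = 0.707 × 0.4375 = 0.3093 in; A_we = 0.3093 × 7 = 2.165 in².
Directional factor: 1.0 + 0.5 sin^1.5(70°) = 1.455.
F_nw = 0.6 × 80 × 1.455 = 69.86 ksi.
φR_n = 0.75 × 69.86 × 2.165 = 113.4 kips.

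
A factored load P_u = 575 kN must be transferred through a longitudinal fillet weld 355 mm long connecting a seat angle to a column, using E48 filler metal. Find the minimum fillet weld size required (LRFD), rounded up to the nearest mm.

w = 11 mm

E48XX → F_EXX = 480 MPa.
Total weld length L = 355 mm.
Required throat t_e = P_u / (φ × 0.6 F_EXX × L) = 575 / (0.75 × 0.6 × 480 × 355 × 10⁻³) = 7.499 mm.
Required leg w = t_e / 0.707 = 10.61 mm → use 11 mm.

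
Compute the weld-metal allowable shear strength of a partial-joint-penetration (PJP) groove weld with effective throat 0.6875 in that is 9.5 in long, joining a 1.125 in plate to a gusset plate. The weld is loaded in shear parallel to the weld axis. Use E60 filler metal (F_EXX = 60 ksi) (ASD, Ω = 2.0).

Effective throat (given) t_e = 0.6875 in.
A_we = 0.6875 × 9.5 = 6.531 in².
F_nw = 0.6 F_EXX = 36 ksi.
R_n/Ω = (36 × 6.531) / 2.0 = 117.6 kip.

R_n/Ω ≈ 118 kip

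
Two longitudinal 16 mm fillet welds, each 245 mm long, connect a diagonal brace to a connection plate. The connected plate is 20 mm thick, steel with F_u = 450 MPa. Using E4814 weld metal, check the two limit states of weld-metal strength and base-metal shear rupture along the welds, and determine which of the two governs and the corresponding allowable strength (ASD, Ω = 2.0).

E48XX → F_EXX = 480 MPa.
t_e = 0.707 × 16 = 11.31 mm; L = 490 mm.
Weld metal: R_n/Ω = (1/2.0) × 0.6 × 480 × 11.31 × 490 × 10⁻³ = 798.2 kN.
Base metal (shear rupture): R_n/Ω = (1/2.0) × 0.6 × 450 × 20 × 490 × 10⁻³ = 1323 kN.
Governing: weld metal.

R_n/Ω ≈ 798 kN (weld metal governs)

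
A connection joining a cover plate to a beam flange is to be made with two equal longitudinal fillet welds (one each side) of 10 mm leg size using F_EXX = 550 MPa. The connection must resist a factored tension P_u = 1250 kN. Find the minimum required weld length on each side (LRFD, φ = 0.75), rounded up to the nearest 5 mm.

L = 360 mm on each side

Throat t_e = 0.707 × 10 = 7.07 mm.
φr_n = 0.75 × 0.6 × 550 × 7.07 × 10⁻³ = 1.75 kN/mm.
L_req = P_u / φr_n = 1250 / 1.75 = 714.4 mm total.
Per side: 714.4 / 2 = 357.2 mm.
Round up → use L = 360 mm on each side.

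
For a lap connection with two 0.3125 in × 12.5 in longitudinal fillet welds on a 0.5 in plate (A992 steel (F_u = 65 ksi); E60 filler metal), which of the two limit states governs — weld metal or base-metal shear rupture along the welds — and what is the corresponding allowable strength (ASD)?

E60XX → F_EXX = 60 ksi.
t_e = 0.707 × 0.3125 = 0.2209 in; L = 25 in.
Weld metal: R_n/Ω = (1/2.0) × 0.6 × 60 × 0.2209 × 25 = 99.42 kips.
Base metal (shear rupture): R_n/Ω = (1/2.0) × 0.6 × 65 × 0.5 × 25 = 243.8 kips.
Governing: weld metal.

R_n/Ω ≈ 99.4 kips (weld metal governs)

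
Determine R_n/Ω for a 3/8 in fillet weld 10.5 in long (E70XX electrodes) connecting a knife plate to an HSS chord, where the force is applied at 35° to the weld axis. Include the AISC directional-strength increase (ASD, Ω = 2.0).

R_n/Ω ≈ 71.2 kip

E70XX → F_EXX = 70 ksi.
t_e = 0.707 × 0.375 = 0.2651 in; A_we = 0.2651 × 10.5 = 2.784 in².
Directional factor: 1.0 + 0.5 sin^1.5(35°) = 1.217.
F_nw = 0.6 × 70 × 1.217 = 51.12 ksi.
R_n/Ω = (51.12 × 2.784) / 2.0 = 71.16 kip.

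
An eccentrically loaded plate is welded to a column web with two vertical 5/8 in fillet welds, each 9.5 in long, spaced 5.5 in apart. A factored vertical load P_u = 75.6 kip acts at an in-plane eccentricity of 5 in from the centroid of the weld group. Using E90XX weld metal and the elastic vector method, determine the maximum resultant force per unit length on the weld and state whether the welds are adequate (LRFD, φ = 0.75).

f_max ≈ 9.85 kip/in; adequate

E90XX → F_EXX = 90 ksi.
Total weld length L_w = 19 in. Treat welds as unit-width lines.
Polar moment about centroid: J = 2[d³/12 + d(b/2)²] = 2[9.5³/12 + 9.5×2.75²] = 286.6 in³.
Direct shear f_v = P/L_w = 75.6 / 19 = 3.979 kip/in (vertical).
Torsion M = P·e = 75.6 × 5 = 378 kip·in.
Critical point at (x, y) = (2.75, 4.75) from centroid. f_tx = M·y/J = 6.265 kip/in; f_ty = M·x/J = 3.627 kip/in.
Resultant f_max = √[f_tx² + (f_v + f_ty)²] = √[6.265² + (3.979 + 3.627)²] = 9.854 kip/in.
Capacity per unit length: φr_n = 0.75 × 0.6 × 90 × (0.707 × 0.625) = 17.9 kip/in.
9.854 ≤ 17.9 → adequate.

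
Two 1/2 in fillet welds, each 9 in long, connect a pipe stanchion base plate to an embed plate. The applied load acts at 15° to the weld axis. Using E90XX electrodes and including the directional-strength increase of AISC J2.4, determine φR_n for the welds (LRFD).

φR_n ≈ 275 kips

E90XX → F_EXX = 90 ksi.
t_e = 0.707 × 0.5 = 0.3535 in; A_we = 0.3535 × 18 = 6.363 in².
Directional factor: 1.0 + 0.5 sin^1.5(15°) = 1.066.
F_nw = 0.6 × 90 × 1.066 = 57.56 ksi.
φR_n = 0.75 × 57.56 × 6.363 = 274.7 kips.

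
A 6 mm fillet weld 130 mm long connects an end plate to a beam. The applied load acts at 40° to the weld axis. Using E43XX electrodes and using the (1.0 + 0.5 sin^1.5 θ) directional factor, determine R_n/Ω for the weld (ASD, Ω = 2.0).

R_n/Ω ≈ 89.5 kN

E43XX → F_EXX = 430 MPa.
t_e = 0.707 × 6 = 4.242 mm; A_we = 4.242 × 130 = 551.5 mm².
Directional factor: 1.0 + 0.5 sin^1.5(40°) = 1.258.
F_nw = 0.6 × 430 × 1.258 = 324.5 MPa.
R_n/Ω = (324.5 × 551.5) / 2.0 × 10⁻³ = 89.47 kN.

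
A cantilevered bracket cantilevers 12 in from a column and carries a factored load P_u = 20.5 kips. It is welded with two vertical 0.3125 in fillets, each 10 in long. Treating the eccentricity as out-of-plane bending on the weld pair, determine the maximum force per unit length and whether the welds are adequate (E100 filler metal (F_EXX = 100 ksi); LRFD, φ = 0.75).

f_max ≈ 7.45 kip/in; adequate

L_w = 2 × 10 = 20 in; section modulus (unit throat) S = 2 × L²/6 = 33.33 in².
Direct shear f_v = P/L_w = 20.5/20 = 1.025 kip/in.
Moment M = P × e = 20.5 × 12 = 246 kip·in; bending f_b = M/S = 7.38 kip/in.
f_max = √(f_v² + f_b²) = √(1.025² + 7.38²) = 7.451 kip/in.
φr_n = 0.75 × 0.6 × 100 × (0.707 × 0.3125) = 9.942 kip/in → adequate.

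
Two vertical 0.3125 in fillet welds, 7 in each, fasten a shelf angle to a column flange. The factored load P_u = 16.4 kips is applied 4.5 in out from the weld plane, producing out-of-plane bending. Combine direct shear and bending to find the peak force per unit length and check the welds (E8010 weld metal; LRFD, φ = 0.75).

E80XX → F_EXX = 80 ksi.
L_w = 2 × 7 = 14 in; section modulus (unit throat) S = 2 × L²/6 = 16.33 in².
Direct shear f_v = P/L_w = 16.4/14 = 1.171 kip/in.
Moment M = P × e = 16.4 × 4.5 = 73.8 kip·in; bending f_b = M/S = 4.518 kip/in.
f_max = √(f_v² + f_b²) = √(1.171² + 4.518²) = 4.668 kip/in.
φr_n = 0.75 × 0.6 × 80 × (0.707 × 0.3125) = 7.954 kip/in → adequate.

f_max ≈ 4.67 kip/in; adequate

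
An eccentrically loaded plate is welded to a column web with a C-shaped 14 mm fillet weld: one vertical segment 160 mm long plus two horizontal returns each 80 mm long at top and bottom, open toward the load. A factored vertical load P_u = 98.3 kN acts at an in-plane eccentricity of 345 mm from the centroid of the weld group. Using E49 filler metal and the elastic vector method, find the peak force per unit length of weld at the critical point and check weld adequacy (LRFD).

f_max ≈ 2350 N/mm; NOT adequate

E49XX → F_EXX = 490 MPa.
Total weld length L_w = 320 mm. Treat welds as unit-width lines.
Centroid: x̄ = 2×80×40 / 320 = 20 mm from the vertical weld.
Polar moment about centroid: J = I_x + I_y = [160³/12 + 2×80×80²] + [160×20² + 2(80³/12 + 80×20²)] = 1579000 mm³.
Direct shear f_v = P/L_w = 98.3×10³ / 320 = 307.2 N/mm (vertical).
Torsion M = P·e = 98.3×10³ × 345 = 33914000 N·mm.
Critical point at (x, y) = (60, 80) from centroid. f_tx = M·y/J = 1719 N/mm; f_ty = M·x/J = 1289 N/mm.
Resultant f_max = √[f_tx² + (f_v + f_ty)²] = √[1719² + (307.2 + 1289)²] = 2345 N/mm.
Capacity per unit length: φr_n = 0.75 × 0.6 × 490 × (0.707 × 14) = 2183 N/mm.
2345 > 2183 → NOT adequate.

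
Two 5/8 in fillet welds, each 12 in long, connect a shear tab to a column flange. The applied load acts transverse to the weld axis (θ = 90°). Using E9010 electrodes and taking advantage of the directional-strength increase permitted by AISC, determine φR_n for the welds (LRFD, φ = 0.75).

E90XX → F_EXX = 90 ksi.
t_e = 0.707 × 0.625 = 0.4419 in; A_we = 0.4419 × 24 = 10.6 in².
Directional factor: 1.0 + 0.5 sin^1.5(90°) = 1.5.
F_nw = 0.6 × 90 × 1.5 = 81 ksi.
φR_n = 0.75 × 81 × 10.6 = 644.3 kips.

φR_n ≈ 644 kips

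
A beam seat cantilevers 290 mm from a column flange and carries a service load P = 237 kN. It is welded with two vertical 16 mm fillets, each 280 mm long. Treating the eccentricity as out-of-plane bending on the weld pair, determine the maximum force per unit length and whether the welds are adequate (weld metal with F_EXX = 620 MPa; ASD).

L_w = 2 × 280 = 560 mm; section modulus (unit throat) S = 2 × L²/6 = 26130 mm².
Direct shear f_v = P/L_w = 237×10³/560 = 423.2 N/mm.
Moment M = P × e = 237×10³ × 290 = 68730000 N·mm; bending f_b = M/S = 2630 N/mm.
f_max = √(f_v² + f_b²) = √(423.2² + 2630²) = 2664 N/mm.
r_n/Ω = (1/2.0) × 0.6 × 620 × (0.707 × 16) = 2104 N/mm → NOT adequate.

f_max ≈ 2660 N/mm; NOT adequate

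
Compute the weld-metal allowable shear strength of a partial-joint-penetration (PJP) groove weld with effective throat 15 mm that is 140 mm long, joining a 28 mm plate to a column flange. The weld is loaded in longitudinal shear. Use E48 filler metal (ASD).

E48XX → F_EXX = 480 MPa.
Effective throat (given) t_e = 15 mm.
A_we = 15 × 140 = 2100 mm².
F_nw = 0.6 F_EXX = 288 MPa.
R_n/Ω = (288 × 2100) / 2.0 × 10⁻³ = 302.4 kN.

R_n/Ω ≈ 302 kN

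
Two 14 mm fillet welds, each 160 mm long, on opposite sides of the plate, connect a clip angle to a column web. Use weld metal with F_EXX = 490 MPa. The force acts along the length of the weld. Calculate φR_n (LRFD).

φR_n ≈ 698 kN

Effective throat t_e = 0.707 × 14 = 9.898 mm.
Total length L = 320 mm; A_we = 9.898 × 320 = 3167 mm².
F_nw = 0.6 F_EXX = 0.6 × 490 = 294 MPa.
φR_n = 0.75 × 294 × 3167 × 10⁻³ = 698.4 kN.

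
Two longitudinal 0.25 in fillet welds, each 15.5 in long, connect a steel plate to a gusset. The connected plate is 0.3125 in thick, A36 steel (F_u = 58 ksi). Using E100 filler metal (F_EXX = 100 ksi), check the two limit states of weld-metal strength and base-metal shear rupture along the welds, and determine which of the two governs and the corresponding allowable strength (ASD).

R_n/Ω ≈ 164 kips (weld metal governs)

t_e = 0.707 × 0.25 = 0.1767 in; L = 31 in.
Weld metal: R_n/Ω = (1/2.0) × 0.6 × 100 × 0.1767 × 31 = 164.4 kips.
Base metal (shear rupture): R_n/Ω = (1/2.0) × 0.6 × 58 × 0.3125 × 31 = 168.6 kips.
Governing: weld metal.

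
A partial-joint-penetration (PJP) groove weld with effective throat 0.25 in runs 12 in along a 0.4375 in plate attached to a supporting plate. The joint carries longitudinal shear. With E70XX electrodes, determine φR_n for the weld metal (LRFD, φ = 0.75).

E70XX → F_EXX = 70 ksi.
Effective throat (given) t_e = 0.25 in.
A_we = 0.25 × 12 = 3 in².
F_nw = 0.6 F_EXX = 42 ksi.
φR_n = 0.75 × 42 × 3 = 94.5 kips.

φR_n ≈ 94.5 kips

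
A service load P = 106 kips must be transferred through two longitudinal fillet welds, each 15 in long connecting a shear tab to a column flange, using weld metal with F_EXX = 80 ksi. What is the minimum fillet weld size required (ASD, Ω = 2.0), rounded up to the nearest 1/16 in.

w = 1/4 in

Total weld length L = 30 in.
Required throat t_e = P × Ω / (0.6 F_EXX × L) = 106 × 2.0 / (0.6 × 80 × 30) = 0.1472 in.
Required leg w = t_e / 0.707 = 0.2082 in → use 1/4 in.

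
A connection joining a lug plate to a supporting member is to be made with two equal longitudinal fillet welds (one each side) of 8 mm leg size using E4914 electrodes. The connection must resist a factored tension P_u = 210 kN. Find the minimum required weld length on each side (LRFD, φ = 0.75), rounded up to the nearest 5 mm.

L = 85 mm on each side

E49XX → F_EXX = 490 MPa.
Throat t_e = 0.707 × 8 = 5.656 mm.
φr_n = 0.75 × 0.6 × 490 × 5.656 × 10⁻³ = 1.247 kN/mm.
L_req = P_u / φr_n = 210 / 1.247 = 168.4 mm total.
Per side: 168.4 / 2 = 84.19 mm.
Round up → use L = 85 mm on each side.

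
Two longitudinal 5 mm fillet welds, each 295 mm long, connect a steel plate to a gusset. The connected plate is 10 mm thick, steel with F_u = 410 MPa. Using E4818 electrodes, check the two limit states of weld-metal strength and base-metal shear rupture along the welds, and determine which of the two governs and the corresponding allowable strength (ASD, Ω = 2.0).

R_n/Ω ≈ 300 kN (weld metal governs)

E48XX → F_EXX = 480 MPa.
t_e = 0.707 × 5 = 3.535 mm; L = 590 mm.
Weld metal: R_n/Ω = (1/2.0) × 0.6 × 480 × 3.535 × 590 × 10⁻³ = 300.3 kN.
Base metal (shear rupture): R_n/Ω = (1/2.0) × 0.6 × 410 × 10 × 590 × 10⁻³ = 725.7 kN.
Governing: weld metal.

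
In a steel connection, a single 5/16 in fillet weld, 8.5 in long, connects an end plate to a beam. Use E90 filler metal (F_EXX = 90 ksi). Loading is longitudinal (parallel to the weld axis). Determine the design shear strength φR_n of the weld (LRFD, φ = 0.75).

Effective throat t_e = 0.707 × 0.3125 = 0.2209 in.
Total length L = 8.5 in; A_we = 0.2209 × 8.5 = 1.878 in².
F_nw = 0.6 F_EXX = 0.6 × 90 = 54 ksi.
φR_n = 0.75 × 54 × 1.878 = 76.06 kip.

φR_n ≈ 76.1 kip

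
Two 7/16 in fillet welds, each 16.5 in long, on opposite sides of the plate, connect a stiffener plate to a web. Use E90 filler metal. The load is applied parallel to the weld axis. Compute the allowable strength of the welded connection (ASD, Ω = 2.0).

R_n/Ω ≈ 276 kip

E90XX → F_EXX = 90 ksi.
Effective throat t_e = 0.707 × 0.4375 = 0.3093 in.
Total length L = 33 in; A_we = 0.3093 × 33 = 10.21 in².
F_nw = 0.6 F_EXX = 0.6 × 90 = 54 ksi.
R_n = 54 × 10.21 = 551.2 kip; R_n/Ω = 551.2/2.0 = 275.6 kip.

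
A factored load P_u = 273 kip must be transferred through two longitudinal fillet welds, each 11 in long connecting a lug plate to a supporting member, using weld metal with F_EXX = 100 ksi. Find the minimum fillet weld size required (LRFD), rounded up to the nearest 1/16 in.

Total weld length L = 22 in.
Required throat t_e = P_u / (φ × 0.6 F_EXX × L) = 273 / (0.75 × 0.6 × 100 × 22) = 0.2758 in.
Required leg w = t_e / 0.707 = 0.39 in → use 7/16 in.

w = 7/16 in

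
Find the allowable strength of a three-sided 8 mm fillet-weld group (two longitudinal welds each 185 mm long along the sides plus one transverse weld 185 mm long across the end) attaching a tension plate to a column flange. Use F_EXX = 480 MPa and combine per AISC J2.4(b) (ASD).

t_e = 0.707 × 8 = 5.656 mm.
R_nwl = 0.6 × 480 × 5.656 × 370 × 10⁻³ = 602.7 kN (longitudinal, 2 welds).
R_nwt = 0.6 × 480 × 5.656 × 185 × 10⁻³ = 301.4 kN (transverse, base value).
(i) R_nwl + R_nwt = 904.1 kN; (ii) 0.85 R_nwl + 1.5 R_nwt = 964.3 kN.
R_n = max = 964.3 kN [governs: (ii)]; R_n/Ω = 482.2 kN.

R_n/Ω ≈ 482 kN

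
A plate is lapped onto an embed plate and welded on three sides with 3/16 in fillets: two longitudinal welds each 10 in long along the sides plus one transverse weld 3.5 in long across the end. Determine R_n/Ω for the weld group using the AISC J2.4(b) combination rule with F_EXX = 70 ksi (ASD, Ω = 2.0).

t_e = 0.707 × 0.1875 = 0.1326 in.
R_nwl = 0.6 × 70 × 0.1326 × 20 = 111.4 kips (longitudinal, 2 welds).
R_nwt = 0.6 × 70 × 0.1326 × 3.5 = 19.49 kips (transverse, base value).
(i) R_nwl + R_nwt = 130.8 kips; (ii) 0.85 R_nwl + 1.5 R_nwt = 123.9 kips.
R_n = max = 130.8 kips [governs: (i)]; R_n/Ω = 65.42 kips.

R_n/Ω ≈ 65.4 kips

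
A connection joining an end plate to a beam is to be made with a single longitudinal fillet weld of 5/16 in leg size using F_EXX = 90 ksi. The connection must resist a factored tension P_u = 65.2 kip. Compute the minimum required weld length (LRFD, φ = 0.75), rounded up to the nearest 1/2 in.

Throat t_e = 0.707 × 0.3125 = 0.2209 in.
φr_n = 0.75 × 0.6 × 90 × 0.2209 = 8.948 kip/in.
L_req = P_u / φr_n = 65.2 / 8.948 = 7.287 in total.
Round up → use L = 7.5 in.

L = 7.5 in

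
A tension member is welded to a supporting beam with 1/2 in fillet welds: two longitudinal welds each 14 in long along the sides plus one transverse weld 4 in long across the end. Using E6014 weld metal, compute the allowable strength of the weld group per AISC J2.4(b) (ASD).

R_n/Ω ≈ 204 kip

E60XX → F_EXX = 60 ksi.
t_e = 0.707 × 0.5 = 0.3535 in.
R_nwl = 0.6 × 60 × 0.3535 × 28 = 356.3 kip (longitudinal, 2 welds).
R_nwt = 0.6 × 60 × 0.3535 × 4 = 50.9 kip (transverse, base value).
(i) R_nwl + R_nwt = 407.2 kip; (ii) 0.85 R_nwl + 1.5 R_nwt = 379.2 kip.
R_n = max = 407.2 kip [governs: (i)]; R_n/Ω = 203.6 kip.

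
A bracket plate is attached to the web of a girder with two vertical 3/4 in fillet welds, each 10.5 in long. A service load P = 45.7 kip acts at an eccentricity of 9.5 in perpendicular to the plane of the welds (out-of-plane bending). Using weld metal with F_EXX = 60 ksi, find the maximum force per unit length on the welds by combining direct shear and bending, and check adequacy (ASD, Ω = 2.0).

f_max ≈ 12 kip/in; NOT adequate

L_w = 2 × 10.5 = 21 in; section modulus (unit throat) S = 2 × L²/6 = 36.75 in².
Direct shear f_v = P/L_w = 45.7/21 = 2.176 kip/in.
Moment M = P × e = 45.7 × 9.5 = 434.15 kip·in; bending f_b = M/S = 11.81 kip/in.
f_max = √(f_v² + f_b²) = √(2.176² + 11.81²) = 12.01 kip/in.
r_n/Ω = (1/2.0) × 0.6 × 60 × (0.707 × 0.75) = 9.544 kip/in → NOT adequate.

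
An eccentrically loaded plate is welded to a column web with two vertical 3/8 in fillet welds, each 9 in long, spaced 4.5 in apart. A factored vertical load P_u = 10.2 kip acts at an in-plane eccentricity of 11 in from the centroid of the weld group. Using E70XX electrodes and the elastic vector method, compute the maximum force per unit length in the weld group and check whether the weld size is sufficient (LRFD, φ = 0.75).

E70XX → F_EXX = 70 ksi.
Total weld length L_w = 18 in. Treat welds as unit-width lines.
Polar moment about centroid: J = 2[d³/12 + d(b/2)²] = 2[9³/12 + 9×2.25²] = 212.6 in³.
Direct shear f_v = P/L_w = 10.2 / 18 = 0.5667 kip/in (vertical).
Torsion M = P·e = 10.2 × 11 = 112.2 kip·in.
Critical point at (x, y) = (2.25, 4.5) from centroid. f_tx = M·y/J = 2.375 kip/in; f_ty = M·x/J = 1.187 kip/in.
Resultant f_max = √[f_tx² + (f_v + f_ty)²] = √[2.375² + (0.5667 + 1.187)²] = 2.952 kip/in.
Capacity per unit length: φr_n = 0.75 × 0.6 × 70 × (0.707 × 0.375) = 8.351 kip/in.
2.952 ≤ 8.351 → adequate.

f_max ≈ 2.95 kip/in; adequate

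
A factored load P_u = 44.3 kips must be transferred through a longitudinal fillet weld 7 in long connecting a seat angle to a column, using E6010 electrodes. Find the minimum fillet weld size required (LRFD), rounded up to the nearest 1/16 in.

w = 3/8 in

E60XX → F_EXX = 60 ksi.
Total weld length L = 7 in.
Required throat t_e = P_u / (φ × 0.6 F_EXX × L) = 44.3 / (0.75 × 0.6 × 60 × 7) = 0.2344 in.
Required leg w = t_e / 0.707 = 0.3315 in → use 3/8 in.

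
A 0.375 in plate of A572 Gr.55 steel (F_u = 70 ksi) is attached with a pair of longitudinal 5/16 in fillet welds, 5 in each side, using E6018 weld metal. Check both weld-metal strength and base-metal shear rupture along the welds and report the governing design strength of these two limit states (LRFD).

E60XX → F_EXX = 60 ksi.
t_e = 0.707 × 0.3125 = 0.2209 in; L = 10 in.
Weld metal: φR_n = 0.75 × 0.6 × 60 × 0.2209 × 10 = 59.65 kip.
Base metal (shear rupture): φR_n = 0.75 × 0.6 × 70 × 0.375 × 10 = 118.1 kip.
Governing: weld metal.

φR_n ≈ 59.7 kip (weld metal governs)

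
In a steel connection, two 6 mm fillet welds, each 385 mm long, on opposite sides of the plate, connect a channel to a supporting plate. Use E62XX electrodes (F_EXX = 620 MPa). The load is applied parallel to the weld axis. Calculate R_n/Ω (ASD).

R_n/Ω ≈ 608 kN

Effective throat t_e = 0.707 × 6 = 4.242 mm.
Total length L = 770 mm; A_we = 4.242 × 770 = 3266 mm².
F_nw = 0.6 F_EXX = 0.6 × 620 = 372 MPa.
R_n = 372 × 3266 × 10⁻³ = 1215 kN; R_n/Ω = 1215/2.0 = 607.5 kN.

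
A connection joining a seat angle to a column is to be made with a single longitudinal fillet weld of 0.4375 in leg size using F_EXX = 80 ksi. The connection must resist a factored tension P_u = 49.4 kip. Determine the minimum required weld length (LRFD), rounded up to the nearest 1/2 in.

Throat t_e = 0.707 × 0.4375 = 0.3093 in.
φr_n = 0.75 × 0.6 × 80 × 0.3093 = 11.14 kip/in.
L_req = P_u / φr_n = 49.4 / 11.14 = 4.436 in total.
Round up → use L = 4.5 in.

L = 4.5 in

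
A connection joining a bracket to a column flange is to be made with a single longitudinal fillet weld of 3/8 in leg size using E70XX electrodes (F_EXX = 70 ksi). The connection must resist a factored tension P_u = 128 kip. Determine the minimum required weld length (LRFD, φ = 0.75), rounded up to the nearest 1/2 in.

L = 15.5 in

Throat t_e = 0.707 × 0.375 = 0.2651 in.
φr_n = 0.75 × 0.6 × 70 × 0.2651 = 8.351 kip/in.
L_req = P_u / φr_n = 128 / 8.351 = 15.33 in total.
Round up → use L = 15.5 in.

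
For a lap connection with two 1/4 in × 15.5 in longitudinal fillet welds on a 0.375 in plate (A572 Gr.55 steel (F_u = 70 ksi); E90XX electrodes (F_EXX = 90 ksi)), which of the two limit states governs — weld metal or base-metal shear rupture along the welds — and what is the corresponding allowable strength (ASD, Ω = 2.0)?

R_n/Ω ≈ 148 kip (weld metal governs)

t_e = 0.707 × 0.25 = 0.1767 in; L = 31 in.
Weld metal: R_n/Ω = (1/2.0) × 0.6 × 90 × 0.1767 × 31 = 147.9 kip.
Base metal (shear rupture): R_n/Ω = (1/2.0) × 0.6 × 70 × 0.375 × 31 = 244.1 kip.
Governing: weld metal.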